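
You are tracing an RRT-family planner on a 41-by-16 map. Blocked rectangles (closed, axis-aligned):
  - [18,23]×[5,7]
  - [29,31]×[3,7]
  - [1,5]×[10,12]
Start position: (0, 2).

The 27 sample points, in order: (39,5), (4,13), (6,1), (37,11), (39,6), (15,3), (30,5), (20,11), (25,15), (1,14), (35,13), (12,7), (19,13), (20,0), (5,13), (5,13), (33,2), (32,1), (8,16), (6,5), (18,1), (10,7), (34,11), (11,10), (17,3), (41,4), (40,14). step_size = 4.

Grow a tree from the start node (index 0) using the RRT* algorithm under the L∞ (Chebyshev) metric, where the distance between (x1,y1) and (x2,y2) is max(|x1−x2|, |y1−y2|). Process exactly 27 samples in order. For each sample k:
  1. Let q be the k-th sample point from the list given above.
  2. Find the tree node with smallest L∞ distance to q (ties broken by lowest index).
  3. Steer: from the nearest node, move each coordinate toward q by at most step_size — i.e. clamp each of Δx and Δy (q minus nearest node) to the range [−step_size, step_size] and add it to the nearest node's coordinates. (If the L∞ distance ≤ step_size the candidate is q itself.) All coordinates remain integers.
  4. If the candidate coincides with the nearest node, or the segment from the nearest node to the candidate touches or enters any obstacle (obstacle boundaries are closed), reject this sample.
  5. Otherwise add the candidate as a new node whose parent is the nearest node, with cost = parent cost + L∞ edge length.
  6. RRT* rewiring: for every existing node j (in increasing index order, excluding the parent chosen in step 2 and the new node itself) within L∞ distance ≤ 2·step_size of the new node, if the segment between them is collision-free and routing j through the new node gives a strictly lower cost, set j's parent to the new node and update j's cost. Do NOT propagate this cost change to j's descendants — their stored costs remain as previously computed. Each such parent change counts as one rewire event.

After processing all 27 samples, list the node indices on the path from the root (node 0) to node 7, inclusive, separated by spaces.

1. q=(39,5) nearest=0 d=39 new=(4,5) → add node 1 parent=0 cost=4
2. q=(4,13) nearest=1 d=8 new=(4,9) → add node 2 parent=1 cost=8
3. q=(6,1) nearest=1 d=4 new=(6,1) → add node 3 parent=1 cost=8
4. q=(37,11) nearest=3 d=31 new=(10,5) → add node 4 parent=3 cost=12
5. q=(39,6) nearest=4 d=29 new=(14,6) → add node 5 parent=4 cost=16
6. q=(15,3) nearest=5 d=3 new=(15,3) → add node 6 parent=5 cost=19
7. q=(30,5) nearest=6 d=15 new=(19,5) → blocked by [18,23]×[5,7], reject
8. q=(20,11) nearest=5 d=6 new=(18,10) → add node 7 parent=5 cost=20
9. q=(25,15) nearest=7 d=7 new=(22,14) → add node 8 parent=7 cost=24
10. q=(1,14) nearest=2 d=5 new=(1,13) → blocked by [1,5]×[10,12], reject
11. q=(35,13) nearest=8 d=13 new=(26,13) → add node 9 parent=8 cost=28
12. q=(12,7) nearest=4 d=2 new=(12,7) → add node 10 parent=4 cost=14; rewire 6→10 (18<19)
13. q=(19,13) nearest=7 d=3 new=(19,13) → add node 11 parent=7 cost=23
14. q=(20,0) nearest=6 d=5 new=(19,0) → add node 12 parent=6 cost=22
15. q=(5,13) nearest=2 d=4 new=(5,13) → blocked by [1,5]×[10,12], reject
16. q=(5,13) nearest=2 d=4 new=(5,13) → blocked by [1,5]×[10,12], reject
17. q=(33,2) nearest=9 d=11 new=(30,9) → add node 13 parent=9 cost=32
18. q=(32,1) nearest=13 d=8 new=(32,5) → blocked by [29,31]×[3,7], reject
19. q=(8,16) nearest=2 d=7 new=(8,13) → blocked by [1,5]×[10,12], reject
20. q=(6,5) nearest=1 d=2 new=(6,5) → add node 14 parent=1 cost=6; rewire 4→14 (10<12); rewire 5→14 (14<16); rewire 10→14 (12<14)
21. q=(18,1) nearest=12 d=1 new=(18,1) → add node 15 parent=12 cost=23
22. q=(10,7) nearest=4 d=2 new=(10,7) → add node 16 parent=4 cost=12; rewire 6→16 (17<18); rewire 15→16 (20<23)
23. q=(34,11) nearest=13 d=4 new=(34,11) → add node 17 parent=13 cost=36
24. q=(11,10) nearest=10 d=3 new=(11,10) → add node 18 parent=10 cost=15
25. q=(17,3) nearest=6 d=2 new=(17,3) → add node 19 parent=6 cost=19
26. q=(41,4) nearest=17 d=7 new=(38,7) → add node 20 parent=17 cost=40
27. q=(40,14) nearest=17 d=6 new=(38,14) → add node 21 parent=17 cost=40

Path: 0 1 14 5 7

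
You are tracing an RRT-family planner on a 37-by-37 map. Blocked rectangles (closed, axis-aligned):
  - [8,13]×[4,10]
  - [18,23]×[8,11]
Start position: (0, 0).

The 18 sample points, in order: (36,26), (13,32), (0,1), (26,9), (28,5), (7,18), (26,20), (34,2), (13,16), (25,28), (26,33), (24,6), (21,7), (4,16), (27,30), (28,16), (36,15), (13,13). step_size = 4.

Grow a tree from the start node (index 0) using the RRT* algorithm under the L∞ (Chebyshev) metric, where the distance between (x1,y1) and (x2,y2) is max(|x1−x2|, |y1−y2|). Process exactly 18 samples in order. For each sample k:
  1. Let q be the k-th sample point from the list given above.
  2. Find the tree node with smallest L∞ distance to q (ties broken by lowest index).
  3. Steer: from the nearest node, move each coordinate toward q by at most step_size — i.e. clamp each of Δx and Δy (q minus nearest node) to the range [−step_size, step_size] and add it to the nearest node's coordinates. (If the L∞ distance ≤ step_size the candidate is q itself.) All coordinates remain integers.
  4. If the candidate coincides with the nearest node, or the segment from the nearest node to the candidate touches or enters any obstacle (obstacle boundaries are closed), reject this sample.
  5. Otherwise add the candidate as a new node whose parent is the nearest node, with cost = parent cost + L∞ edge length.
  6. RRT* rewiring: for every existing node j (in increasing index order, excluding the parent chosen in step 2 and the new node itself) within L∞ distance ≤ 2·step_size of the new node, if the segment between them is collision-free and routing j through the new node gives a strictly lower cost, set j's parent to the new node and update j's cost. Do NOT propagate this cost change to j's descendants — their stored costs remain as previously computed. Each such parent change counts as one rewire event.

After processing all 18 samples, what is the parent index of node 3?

Parent of node 3: 1

1. q=(36,26) nearest=0 d=36 new=(4,4) → add node 1 parent=0 cost=4
2. q=(13,32) nearest=1 d=28 new=(8,8) → blocked by [8,13]×[4,10], reject
3. q=(0,1) nearest=0 d=1 new=(0,1) → add node 2 parent=0 cost=1
4. q=(26,9) nearest=1 d=22 new=(8,8) → blocked by [8,13]×[4,10], reject
5. q=(28,5) nearest=1 d=24 new=(8,5) → blocked by [8,13]×[4,10], reject
6. q=(7,18) nearest=1 d=14 new=(7,8) → add node 3 parent=1 cost=8
7. q=(26,20) nearest=3 d=19 new=(11,12) → blocked by [8,13]×[4,10], reject
8. q=(34,2) nearest=3 d=27 new=(11,4) → blocked by [8,13]×[4,10], reject
9. q=(13,16) nearest=3 d=8 new=(11,12) → blocked by [8,13]×[4,10], reject
10. q=(25,28) nearest=3 d=20 new=(11,12) → blocked by [8,13]×[4,10], reject
11. q=(26,33) nearest=3 d=25 new=(11,12) → blocked by [8,13]×[4,10], reject
12. q=(24,6) nearest=3 d=17 new=(11,6) → blocked by [8,13]×[4,10], reject
13. q=(21,7) nearest=3 d=14 new=(11,7) → blocked by [8,13]×[4,10], reject
14. q=(4,16) nearest=3 d=8 new=(4,12) → add node 4 parent=3 cost=12
15. q=(27,30) nearest=3 d=22 new=(11,12) → blocked by [8,13]×[4,10], reject
16. q=(28,16) nearest=3 d=21 new=(11,12) → blocked by [8,13]×[4,10], reject
17. q=(36,15) nearest=3 d=29 new=(11,12) → blocked by [8,13]×[4,10], reject
18. q=(13,13) nearest=3 d=6 new=(11,12) → blocked by [8,13]×[4,10], reject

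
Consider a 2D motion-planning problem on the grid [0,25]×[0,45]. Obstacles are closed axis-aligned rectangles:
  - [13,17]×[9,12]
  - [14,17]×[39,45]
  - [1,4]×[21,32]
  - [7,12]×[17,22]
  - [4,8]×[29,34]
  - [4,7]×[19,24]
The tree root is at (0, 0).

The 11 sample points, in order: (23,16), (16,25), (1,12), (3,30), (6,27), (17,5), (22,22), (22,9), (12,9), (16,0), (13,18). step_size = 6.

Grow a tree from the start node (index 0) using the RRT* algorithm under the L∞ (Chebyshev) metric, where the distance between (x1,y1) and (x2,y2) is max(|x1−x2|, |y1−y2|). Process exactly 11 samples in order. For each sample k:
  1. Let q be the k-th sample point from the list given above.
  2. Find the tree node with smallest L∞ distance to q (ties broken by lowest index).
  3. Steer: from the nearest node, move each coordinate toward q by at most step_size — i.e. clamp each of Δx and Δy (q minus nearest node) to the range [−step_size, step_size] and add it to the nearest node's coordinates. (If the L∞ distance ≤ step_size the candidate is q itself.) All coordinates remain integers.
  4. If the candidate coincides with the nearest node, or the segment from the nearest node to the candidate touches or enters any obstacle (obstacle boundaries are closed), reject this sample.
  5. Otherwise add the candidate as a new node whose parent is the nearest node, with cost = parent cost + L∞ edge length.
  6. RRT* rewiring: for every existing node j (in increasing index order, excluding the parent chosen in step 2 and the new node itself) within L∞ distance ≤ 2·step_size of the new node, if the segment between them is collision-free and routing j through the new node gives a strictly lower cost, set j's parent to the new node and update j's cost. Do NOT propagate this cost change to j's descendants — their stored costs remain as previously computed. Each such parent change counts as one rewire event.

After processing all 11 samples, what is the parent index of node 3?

Parent of node 3: 1

1. q=(23,16) nearest=0 d=23 new=(6,6) → add node 1 parent=0 cost=6
2. q=(16,25) nearest=1 d=19 new=(12,12) → add node 2 parent=1 cost=12
3. q=(1,12) nearest=1 d=6 new=(1,12) → add node 3 parent=1 cost=12
4. q=(3,30) nearest=2 d=18 new=(6,18) → blocked by [7,12]×[17,22], reject
5. q=(6,27) nearest=2 d=15 new=(6,18) → blocked by [7,12]×[17,22], reject
6. q=(17,5) nearest=2 d=7 new=(17,6) → blocked by [13,17]×[9,12], reject
7. q=(22,22) nearest=2 d=10 new=(18,18) → add node 4 parent=2 cost=18
8. q=(22,9) nearest=4 d=9 new=(22,12) → add node 5 parent=4 cost=24
9. q=(12,9) nearest=2 d=3 new=(12,9) → add node 6 parent=2 cost=15
10. q=(16,0) nearest=6 d=9 new=(16,3) → add node 7 parent=6 cost=21
11. q=(13,18) nearest=4 d=5 new=(13,18) → add node 8 parent=4 cost=23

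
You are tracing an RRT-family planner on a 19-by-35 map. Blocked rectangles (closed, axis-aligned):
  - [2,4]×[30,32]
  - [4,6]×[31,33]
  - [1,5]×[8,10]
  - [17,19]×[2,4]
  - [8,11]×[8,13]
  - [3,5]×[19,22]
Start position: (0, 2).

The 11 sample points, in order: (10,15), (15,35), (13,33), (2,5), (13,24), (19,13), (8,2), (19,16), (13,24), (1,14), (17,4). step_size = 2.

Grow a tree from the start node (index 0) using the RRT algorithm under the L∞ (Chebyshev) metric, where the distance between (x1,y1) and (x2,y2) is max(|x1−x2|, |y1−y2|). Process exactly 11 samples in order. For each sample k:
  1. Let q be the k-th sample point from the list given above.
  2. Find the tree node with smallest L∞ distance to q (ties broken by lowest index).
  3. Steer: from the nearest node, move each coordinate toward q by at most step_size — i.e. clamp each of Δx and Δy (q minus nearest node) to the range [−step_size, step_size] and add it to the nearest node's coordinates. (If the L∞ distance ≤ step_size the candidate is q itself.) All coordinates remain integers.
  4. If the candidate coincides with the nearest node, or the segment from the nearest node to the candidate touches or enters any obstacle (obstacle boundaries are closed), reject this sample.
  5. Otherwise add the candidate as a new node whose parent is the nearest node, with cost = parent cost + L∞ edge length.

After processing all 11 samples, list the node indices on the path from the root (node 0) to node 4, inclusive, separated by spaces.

Path: 0 1 4

1. q=(10,15) nearest=0 d=13 new=(2,4) → add node 1 parent=0 cost=2
2. q=(15,35) nearest=1 d=31 new=(4,6) → add node 2 parent=1 cost=4
3. q=(13,33) nearest=2 d=27 new=(6,8) → add node 3 parent=2 cost=6
4. q=(2,5) nearest=1 d=1 new=(2,5) → add node 4 parent=1 cost=3
5. q=(13,24) nearest=3 d=16 new=(8,10) → blocked by [8,11]×[8,13], reject
6. q=(19,13) nearest=3 d=13 new=(8,10) → blocked by [8,11]×[8,13], reject
7. q=(8,2) nearest=2 d=4 new=(6,4) → add node 5 parent=2 cost=6
8. q=(19,16) nearest=3 d=13 new=(8,10) → blocked by [8,11]×[8,13], reject
9. q=(13,24) nearest=3 d=16 new=(8,10) → blocked by [8,11]×[8,13], reject
10. q=(1,14) nearest=3 d=6 new=(4,10) → blocked by [1,5]×[8,10], reject
11. q=(17,4) nearest=3 d=11 new=(8,6) → add node 6 parent=3 cost=8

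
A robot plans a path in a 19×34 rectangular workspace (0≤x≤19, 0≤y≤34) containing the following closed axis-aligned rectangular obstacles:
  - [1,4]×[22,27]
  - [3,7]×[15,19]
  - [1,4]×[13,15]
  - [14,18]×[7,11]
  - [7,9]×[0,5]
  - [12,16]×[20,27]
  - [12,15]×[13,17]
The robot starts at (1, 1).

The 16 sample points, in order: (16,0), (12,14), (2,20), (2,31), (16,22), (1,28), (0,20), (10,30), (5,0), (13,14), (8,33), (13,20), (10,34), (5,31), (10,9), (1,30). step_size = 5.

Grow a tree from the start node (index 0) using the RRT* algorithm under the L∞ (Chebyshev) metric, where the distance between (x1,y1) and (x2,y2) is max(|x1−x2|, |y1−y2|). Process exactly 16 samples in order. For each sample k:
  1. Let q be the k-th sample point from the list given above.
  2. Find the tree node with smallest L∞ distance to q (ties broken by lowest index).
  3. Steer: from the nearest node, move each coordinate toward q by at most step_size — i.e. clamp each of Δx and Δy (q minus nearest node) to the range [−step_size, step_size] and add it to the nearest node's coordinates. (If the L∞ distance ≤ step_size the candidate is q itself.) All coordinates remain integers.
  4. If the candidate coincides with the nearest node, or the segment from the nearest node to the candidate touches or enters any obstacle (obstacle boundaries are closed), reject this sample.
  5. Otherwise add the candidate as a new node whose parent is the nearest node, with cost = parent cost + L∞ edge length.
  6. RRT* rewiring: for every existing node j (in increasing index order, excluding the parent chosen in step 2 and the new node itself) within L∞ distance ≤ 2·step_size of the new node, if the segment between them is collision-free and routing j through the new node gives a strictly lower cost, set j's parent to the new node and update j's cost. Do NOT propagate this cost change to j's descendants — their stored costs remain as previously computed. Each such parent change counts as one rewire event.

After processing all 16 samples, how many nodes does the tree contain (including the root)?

Node count: 7

1. q=(16,0) nearest=0 d=15 new=(6,0) → add node 1 parent=0 cost=5
2. q=(12,14) nearest=0 d=13 new=(6,6) → add node 2 parent=0 cost=5
3. q=(2,20) nearest=2 d=14 new=(2,11) → add node 3 parent=2 cost=10
4. q=(2,31) nearest=3 d=20 new=(2,16) → blocked by [1,4]×[13,15], reject
5. q=(16,22) nearest=3 d=14 new=(7,16) → blocked by [3,7]×[15,19], reject
6. q=(1,28) nearest=3 d=17 new=(1,16) → blocked by [1,4]×[13,15], reject
7. q=(0,20) nearest=3 d=9 new=(0,16) → blocked by [1,4]×[13,15], reject
8. q=(10,30) nearest=3 d=19 new=(7,16) → blocked by [3,7]×[15,19], reject
9. q=(5,0) nearest=1 d=1 new=(5,0) → add node 4 parent=1 cost=6
10. q=(13,14) nearest=2 d=8 new=(11,11) → add node 5 parent=2 cost=10
11. q=(8,33) nearest=3 d=22 new=(7,16) → blocked by [3,7]×[15,19], reject
12. q=(13,20) nearest=5 d=9 new=(13,16) → blocked by [12,15]×[13,17], reject
13. q=(10,34) nearest=3 d=23 new=(7,16) → blocked by [3,7]×[15,19], reject
14. q=(5,31) nearest=3 d=20 new=(5,16) → blocked by [3,7]×[15,19], reject
15. q=(10,9) nearest=5 d=2 new=(10,9) → add node 6 parent=5 cost=12
16. q=(1,30) nearest=3 d=19 new=(1,16) → blocked by [1,4]×[13,15], reject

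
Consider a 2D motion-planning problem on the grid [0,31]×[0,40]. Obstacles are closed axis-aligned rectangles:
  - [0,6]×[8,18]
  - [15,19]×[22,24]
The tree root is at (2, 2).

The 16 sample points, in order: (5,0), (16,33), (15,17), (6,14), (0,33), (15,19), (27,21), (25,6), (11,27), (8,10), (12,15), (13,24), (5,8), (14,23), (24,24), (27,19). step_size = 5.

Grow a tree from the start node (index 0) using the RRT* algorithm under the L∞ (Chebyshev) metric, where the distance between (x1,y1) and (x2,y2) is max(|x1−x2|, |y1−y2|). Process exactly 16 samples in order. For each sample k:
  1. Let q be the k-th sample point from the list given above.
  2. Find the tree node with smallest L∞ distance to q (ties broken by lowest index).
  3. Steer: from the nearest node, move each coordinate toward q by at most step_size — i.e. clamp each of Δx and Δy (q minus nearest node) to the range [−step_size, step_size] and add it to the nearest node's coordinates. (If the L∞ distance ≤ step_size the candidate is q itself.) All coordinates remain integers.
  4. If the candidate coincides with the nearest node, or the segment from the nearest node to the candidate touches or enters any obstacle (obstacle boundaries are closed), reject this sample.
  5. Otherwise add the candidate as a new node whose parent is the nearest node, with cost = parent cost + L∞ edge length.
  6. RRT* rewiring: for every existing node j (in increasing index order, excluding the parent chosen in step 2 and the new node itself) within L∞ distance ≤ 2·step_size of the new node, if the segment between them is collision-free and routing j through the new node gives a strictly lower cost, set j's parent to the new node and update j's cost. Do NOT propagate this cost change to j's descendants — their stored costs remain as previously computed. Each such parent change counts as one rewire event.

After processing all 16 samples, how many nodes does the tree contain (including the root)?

1. q=(5,0) nearest=0 d=3 new=(5,0) → add node 1 parent=0 cost=3
2. q=(16,33) nearest=0 d=31 new=(7,7) → add node 2 parent=0 cost=5
3. q=(15,17) nearest=2 d=10 new=(12,12) → add node 3 parent=2 cost=10
4. q=(6,14) nearest=3 d=6 new=(7,14) → add node 4 parent=3 cost=15
5. q=(0,33) nearest=4 d=19 new=(2,19) → blocked by [0,6]×[8,18], reject
6. q=(15,19) nearest=3 d=7 new=(15,17) → add node 5 parent=3 cost=15
7. q=(27,21) nearest=5 d=12 new=(20,21) → add node 6 parent=5 cost=20
8. q=(25,6) nearest=5 d=11 new=(20,12) → add node 7 parent=5 cost=20
9. q=(11,27) nearest=6 d=9 new=(15,26) → blocked by [15,19]×[22,24], reject
10. q=(8,10) nearest=2 d=3 new=(8,10) → add node 8 parent=2 cost=8; rewire 4→8 (12<15)
11. q=(12,15) nearest=3 d=3 new=(12,15) → add node 9 parent=3 cost=13
12. q=(13,24) nearest=5 d=7 new=(13,22) → add node 10 parent=5 cost=20
13. q=(5,8) nearest=2 d=2 new=(5,8) → blocked by [0,6]×[8,18], reject
14. q=(14,23) nearest=10 d=1 new=(14,23) → add node 11 parent=10 cost=21
15. q=(24,24) nearest=6 d=4 new=(24,24) → add node 12 parent=6 cost=24
16. q=(27,19) nearest=12 d=5 new=(27,19) → add node 13 parent=12 cost=29

Node count: 14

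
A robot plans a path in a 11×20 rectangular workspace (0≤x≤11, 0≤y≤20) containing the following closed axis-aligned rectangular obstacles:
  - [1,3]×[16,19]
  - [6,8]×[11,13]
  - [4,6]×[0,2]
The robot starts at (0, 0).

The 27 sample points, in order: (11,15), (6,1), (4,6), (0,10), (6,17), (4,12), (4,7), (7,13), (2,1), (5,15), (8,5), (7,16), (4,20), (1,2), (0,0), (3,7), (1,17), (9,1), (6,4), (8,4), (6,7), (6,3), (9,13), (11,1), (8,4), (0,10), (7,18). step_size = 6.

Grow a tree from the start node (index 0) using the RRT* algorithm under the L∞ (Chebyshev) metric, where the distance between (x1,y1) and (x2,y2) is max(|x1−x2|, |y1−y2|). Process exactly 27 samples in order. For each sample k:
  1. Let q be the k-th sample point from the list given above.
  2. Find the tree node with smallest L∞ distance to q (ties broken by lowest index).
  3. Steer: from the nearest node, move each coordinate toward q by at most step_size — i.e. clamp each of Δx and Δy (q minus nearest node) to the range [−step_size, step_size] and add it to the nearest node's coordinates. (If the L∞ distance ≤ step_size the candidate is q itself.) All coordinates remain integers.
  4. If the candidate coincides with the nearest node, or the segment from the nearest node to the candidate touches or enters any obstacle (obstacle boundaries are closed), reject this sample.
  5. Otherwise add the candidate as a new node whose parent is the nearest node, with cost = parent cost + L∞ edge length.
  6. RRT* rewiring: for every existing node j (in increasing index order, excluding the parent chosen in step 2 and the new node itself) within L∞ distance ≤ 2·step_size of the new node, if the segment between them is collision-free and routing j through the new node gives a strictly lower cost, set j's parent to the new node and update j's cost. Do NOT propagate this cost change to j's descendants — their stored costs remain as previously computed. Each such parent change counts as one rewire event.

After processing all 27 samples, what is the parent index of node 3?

1. q=(11,15) nearest=0 d=15 new=(6,6) → add node 1 parent=0 cost=6
2. q=(6,1) nearest=1 d=5 new=(6,1) → blocked by [4,6]×[0,2], reject
3. q=(4,6) nearest=1 d=2 new=(4,6) → add node 2 parent=1 cost=8
4. q=(0,10) nearest=2 d=4 new=(0,10) → add node 3 parent=2 cost=12
5. q=(6,17) nearest=3 d=7 new=(6,16) → add node 4 parent=3 cost=18
6. q=(4,12) nearest=3 d=4 new=(4,12) → add node 5 parent=3 cost=16
7. q=(4,7) nearest=2 d=1 new=(4,7) → add node 6 parent=2 cost=9; rewire 5→6 (14<16)
8. q=(7,13) nearest=4 d=3 new=(7,13) → blocked by [6,8]×[11,13], reject
9. q=(2,1) nearest=0 d=2 new=(2,1) → add node 7 parent=0 cost=2; rewire 2→7 (7<8); rewire 3→7 (11<12); rewire 5→7 (13<14); rewire 6→7 (8<9)
10. q=(5,15) nearest=4 d=1 new=(5,15) → add node 8 parent=4 cost=19
11. q=(8,5) nearest=1 d=2 new=(8,5) → add node 9 parent=1 cost=8
12. q=(7,16) nearest=4 d=1 new=(7,16) → add node 10 parent=4 cost=19
13. q=(4,20) nearest=4 d=4 new=(4,20) → add node 11 parent=4 cost=22
14. q=(1,2) nearest=7 d=1 new=(1,2) → add node 12 parent=7 cost=3
15. q=(0,0) nearest=0 d=0 → coincident, reject
16. q=(3,7) nearest=2 d=1 new=(3,7) → add node 13 parent=2 cost=8; rewire 4→13 (17<18); rewire 8→13 (16<19); rewire 10→13 (17<19)
17. q=(1,17) nearest=11 d=3 new=(1,17) → blocked by [1,3]×[16,19], reject
18. q=(9,1) nearest=9 d=4 new=(9,1) → add node 14 parent=9 cost=12
19. q=(6,4) nearest=1 d=2 new=(6,4) → add node 15 parent=1 cost=8; rewire 14→15 (11<12)
20. q=(8,4) nearest=9 d=1 new=(8,4) → add node 16 parent=9 cost=9
21. q=(6,7) nearest=1 d=1 new=(6,7) → add node 17 parent=1 cost=7; rewire 5→17 (12<13); rewire 8→17 (15<16)
22. q=(6,3) nearest=15 d=1 new=(6,3) → add node 18 parent=15 cost=9
23. q=(9,13) nearest=4 d=3 new=(9,13) → add node 19 parent=4 cost=20
24. q=(11,1) nearest=14 d=2 new=(11,1) → add node 20 parent=14 cost=13
25. q=(8,4) nearest=16 d=0 → coincident, reject
26. q=(0,10) nearest=3 d=0 → coincident, reject
27. q=(7,18) nearest=4 d=2 new=(7,18) → add node 21 parent=4 cost=19

Parent of node 3: 7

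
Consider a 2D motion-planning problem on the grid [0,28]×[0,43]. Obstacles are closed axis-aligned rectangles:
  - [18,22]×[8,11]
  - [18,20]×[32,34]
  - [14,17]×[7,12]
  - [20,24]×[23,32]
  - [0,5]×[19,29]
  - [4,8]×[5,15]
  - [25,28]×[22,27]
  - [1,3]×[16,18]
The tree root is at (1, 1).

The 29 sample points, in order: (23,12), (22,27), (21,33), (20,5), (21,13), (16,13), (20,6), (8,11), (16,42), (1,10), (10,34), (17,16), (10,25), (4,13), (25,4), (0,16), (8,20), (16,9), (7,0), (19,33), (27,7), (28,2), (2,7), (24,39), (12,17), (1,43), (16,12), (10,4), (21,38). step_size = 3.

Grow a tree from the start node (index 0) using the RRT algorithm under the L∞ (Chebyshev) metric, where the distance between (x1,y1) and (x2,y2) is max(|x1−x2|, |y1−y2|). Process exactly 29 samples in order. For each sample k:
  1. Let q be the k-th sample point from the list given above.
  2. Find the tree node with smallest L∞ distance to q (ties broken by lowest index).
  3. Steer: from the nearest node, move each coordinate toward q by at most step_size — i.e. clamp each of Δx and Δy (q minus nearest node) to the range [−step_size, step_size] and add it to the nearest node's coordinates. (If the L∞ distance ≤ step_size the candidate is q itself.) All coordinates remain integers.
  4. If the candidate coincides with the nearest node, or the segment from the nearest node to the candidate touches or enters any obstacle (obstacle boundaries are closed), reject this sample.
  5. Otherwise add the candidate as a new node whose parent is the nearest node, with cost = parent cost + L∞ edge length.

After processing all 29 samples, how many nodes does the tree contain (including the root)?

1. q=(23,12) nearest=0 d=22 new=(4,4) → add node 1 parent=0 cost=3
2. q=(22,27) nearest=1 d=23 new=(7,7) → blocked by [4,8]×[5,15], reject
3. q=(21,33) nearest=1 d=29 new=(7,7) → blocked by [4,8]×[5,15], reject
4. q=(20,5) nearest=1 d=16 new=(7,5) → blocked by [4,8]×[5,15], reject
5. q=(21,13) nearest=1 d=17 new=(7,7) → blocked by [4,8]×[5,15], reject
6. q=(16,13) nearest=1 d=12 new=(7,7) → blocked by [4,8]×[5,15], reject
7. q=(20,6) nearest=1 d=16 new=(7,6) → blocked by [4,8]×[5,15], reject
8. q=(8,11) nearest=1 d=7 new=(7,7) → blocked by [4,8]×[5,15], reject
9. q=(16,42) nearest=1 d=38 new=(7,7) → blocked by [4,8]×[5,15], reject
10. q=(1,10) nearest=1 d=6 new=(1,7) → add node 2 parent=1 cost=6
11. q=(10,34) nearest=2 d=27 new=(4,10) → blocked by [4,8]×[5,15], reject
12. q=(17,16) nearest=1 d=13 new=(7,7) → blocked by [4,8]×[5,15], reject
13. q=(10,25) nearest=2 d=18 new=(4,10) → blocked by [4,8]×[5,15], reject
14. q=(4,13) nearest=2 d=6 new=(4,10) → blocked by [4,8]×[5,15], reject
15. q=(25,4) nearest=1 d=21 new=(7,4) → add node 3 parent=1 cost=6
16. q=(0,16) nearest=2 d=9 new=(0,10) → add node 4 parent=2 cost=9
17. q=(8,20) nearest=4 d=10 new=(3,13) → add node 5 parent=4 cost=12
18. q=(16,9) nearest=3 d=9 new=(10,7) → blocked by [4,8]×[5,15], reject
19. q=(7,0) nearest=1 d=4 new=(7,1) → add node 6 parent=1 cost=6
20. q=(19,33) nearest=5 d=20 new=(6,16) → blocked by [4,8]×[5,15], reject
21. q=(27,7) nearest=3 d=20 new=(10,7) → blocked by [4,8]×[5,15], reject
22. q=(28,2) nearest=3 d=21 new=(10,2) → add node 7 parent=3 cost=9
23. q=(2,7) nearest=2 d=1 new=(2,7) → add node 8 parent=2 cost=7
24. q=(24,39) nearest=5 d=26 new=(6,16) → blocked by [4,8]×[5,15], reject
25. q=(12,17) nearest=5 d=9 new=(6,16) → blocked by [4,8]×[5,15], reject
26. q=(1,43) nearest=5 d=30 new=(1,16) → blocked by [1,3]×[16,18], reject
27. q=(16,12) nearest=3 d=9 new=(10,7) → blocked by [4,8]×[5,15], reject
28. q=(10,4) nearest=7 d=2 new=(10,4) → add node 9 parent=7 cost=11
29. q=(21,38) nearest=5 d=25 new=(6,16) → blocked by [4,8]×[5,15], reject

Node count: 10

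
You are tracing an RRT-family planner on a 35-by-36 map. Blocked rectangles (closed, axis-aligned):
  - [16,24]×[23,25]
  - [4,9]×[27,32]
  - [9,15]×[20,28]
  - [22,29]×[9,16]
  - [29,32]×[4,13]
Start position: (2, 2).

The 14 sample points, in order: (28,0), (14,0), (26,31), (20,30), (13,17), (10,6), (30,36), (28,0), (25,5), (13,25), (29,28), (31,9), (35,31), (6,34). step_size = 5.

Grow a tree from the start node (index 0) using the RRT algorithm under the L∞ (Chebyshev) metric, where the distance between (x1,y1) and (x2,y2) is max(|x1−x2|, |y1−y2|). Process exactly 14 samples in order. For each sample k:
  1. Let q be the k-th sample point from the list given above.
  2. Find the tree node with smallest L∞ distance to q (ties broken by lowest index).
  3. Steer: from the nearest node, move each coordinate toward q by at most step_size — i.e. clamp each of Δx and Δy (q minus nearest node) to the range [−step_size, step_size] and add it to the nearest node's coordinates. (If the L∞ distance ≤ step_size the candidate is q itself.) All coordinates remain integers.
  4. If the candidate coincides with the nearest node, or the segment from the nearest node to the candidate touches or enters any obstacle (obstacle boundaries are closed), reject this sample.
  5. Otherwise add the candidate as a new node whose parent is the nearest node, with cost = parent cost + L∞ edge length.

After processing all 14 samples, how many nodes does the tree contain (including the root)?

Node count: 10

1. q=(28,0) nearest=0 d=26 new=(7,0) → add node 1 parent=0 cost=5
2. q=(14,0) nearest=1 d=7 new=(12,0) → add node 2 parent=1 cost=10
3. q=(26,31) nearest=0 d=29 new=(7,7) → add node 3 parent=0 cost=5
4. q=(20,30) nearest=3 d=23 new=(12,12) → add node 4 parent=3 cost=10
5. q=(13,17) nearest=4 d=5 new=(13,17) → add node 5 parent=4 cost=15
6. q=(10,6) nearest=3 d=3 new=(10,6) → add node 6 parent=3 cost=8
7. q=(30,36) nearest=5 d=19 new=(18,22) → add node 7 parent=5 cost=20
8. q=(28,0) nearest=2 d=16 new=(17,0) → add node 8 parent=2 cost=15
9. q=(25,5) nearest=8 d=8 new=(22,5) → add node 9 parent=8 cost=20
10. q=(13,25) nearest=7 d=5 new=(13,25) → blocked by [16,24]×[23,25], reject
11. q=(29,28) nearest=7 d=11 new=(23,27) → blocked by [16,24]×[23,25], reject
12. q=(31,9) nearest=9 d=9 new=(27,9) → blocked by [22,29]×[9,16], reject
13. q=(35,31) nearest=7 d=17 new=(23,27) → blocked by [16,24]×[23,25], reject
14. q=(6,34) nearest=7 d=12 new=(13,27) → blocked by [16,24]×[23,25], reject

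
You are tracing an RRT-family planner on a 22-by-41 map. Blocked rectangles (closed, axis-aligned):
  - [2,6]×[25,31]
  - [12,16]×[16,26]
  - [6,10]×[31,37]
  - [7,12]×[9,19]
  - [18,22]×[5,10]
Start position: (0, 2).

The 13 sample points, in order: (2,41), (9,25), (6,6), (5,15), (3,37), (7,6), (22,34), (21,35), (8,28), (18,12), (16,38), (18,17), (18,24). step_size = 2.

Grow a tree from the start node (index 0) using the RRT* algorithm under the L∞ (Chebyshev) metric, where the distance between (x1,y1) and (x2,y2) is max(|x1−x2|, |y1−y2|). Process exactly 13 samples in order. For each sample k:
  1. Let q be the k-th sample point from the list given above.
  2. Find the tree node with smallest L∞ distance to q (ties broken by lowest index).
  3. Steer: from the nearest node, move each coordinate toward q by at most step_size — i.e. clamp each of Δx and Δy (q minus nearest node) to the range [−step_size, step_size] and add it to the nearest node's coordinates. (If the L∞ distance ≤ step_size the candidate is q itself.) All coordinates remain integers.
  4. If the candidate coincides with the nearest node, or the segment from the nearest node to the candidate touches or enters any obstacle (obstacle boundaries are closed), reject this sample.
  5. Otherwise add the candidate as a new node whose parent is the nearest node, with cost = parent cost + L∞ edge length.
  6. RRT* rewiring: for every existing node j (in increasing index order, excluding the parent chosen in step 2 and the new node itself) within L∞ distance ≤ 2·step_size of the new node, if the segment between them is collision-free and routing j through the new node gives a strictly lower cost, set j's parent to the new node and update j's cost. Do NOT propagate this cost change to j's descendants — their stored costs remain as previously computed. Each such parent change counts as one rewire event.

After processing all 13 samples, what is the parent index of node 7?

1. q=(2,41) nearest=0 d=39 new=(2,4) → add node 1 parent=0 cost=2
2. q=(9,25) nearest=1 d=21 new=(4,6) → add node 2 parent=1 cost=4
3. q=(6,6) nearest=2 d=2 new=(6,6) → add node 3 parent=2 cost=6
4. q=(5,15) nearest=2 d=9 new=(5,8) → add node 4 parent=2 cost=6
5. q=(3,37) nearest=4 d=29 new=(3,10) → add node 5 parent=4 cost=8
6. q=(7,6) nearest=3 d=1 new=(7,6) → add node 6 parent=3 cost=7
7. q=(22,34) nearest=5 d=24 new=(5,12) → add node 7 parent=5 cost=10
8. q=(21,35) nearest=7 d=23 new=(7,14) → blocked by [7,12]×[9,19], reject
9. q=(8,28) nearest=7 d=16 new=(7,14) → blocked by [7,12]×[9,19], reject
10. q=(18,12) nearest=6 d=11 new=(9,8) → add node 8 parent=6 cost=9
11. q=(16,38) nearest=7 d=26 new=(7,14) → blocked by [7,12]×[9,19], reject
12. q=(18,17) nearest=8 d=9 new=(11,10) → blocked by [7,12]×[9,19], reject
13. q=(18,24) nearest=7 d=13 new=(7,14) → blocked by [7,12]×[9,19], reject

Parent of node 7: 5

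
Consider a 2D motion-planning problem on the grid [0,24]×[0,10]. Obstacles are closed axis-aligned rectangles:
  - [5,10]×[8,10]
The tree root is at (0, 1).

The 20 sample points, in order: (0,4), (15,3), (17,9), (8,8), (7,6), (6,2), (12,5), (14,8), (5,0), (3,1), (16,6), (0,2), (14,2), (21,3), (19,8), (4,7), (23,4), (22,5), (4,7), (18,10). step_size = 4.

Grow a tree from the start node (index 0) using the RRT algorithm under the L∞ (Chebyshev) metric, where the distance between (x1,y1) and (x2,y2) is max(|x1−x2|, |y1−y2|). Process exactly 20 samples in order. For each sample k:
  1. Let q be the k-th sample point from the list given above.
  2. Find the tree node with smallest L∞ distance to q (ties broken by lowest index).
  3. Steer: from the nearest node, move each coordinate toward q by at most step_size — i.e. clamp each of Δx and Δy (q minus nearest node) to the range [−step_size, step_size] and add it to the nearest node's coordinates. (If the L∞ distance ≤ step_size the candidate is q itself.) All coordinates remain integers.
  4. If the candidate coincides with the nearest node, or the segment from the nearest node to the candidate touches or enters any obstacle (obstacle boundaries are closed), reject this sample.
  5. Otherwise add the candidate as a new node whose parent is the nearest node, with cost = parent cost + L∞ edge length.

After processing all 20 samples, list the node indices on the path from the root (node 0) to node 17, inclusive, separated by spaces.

1. q=(0,4) nearest=0 d=3 new=(0,4) → add node 1 parent=0 cost=3
2. q=(15,3) nearest=0 d=15 new=(4,3) → add node 2 parent=0 cost=4
3. q=(17,9) nearest=2 d=13 new=(8,7) → add node 3 parent=2 cost=8
4. q=(8,8) nearest=3 d=1 new=(8,8) → blocked by [5,10]×[8,10], reject
5. q=(7,6) nearest=3 d=1 new=(7,6) → add node 4 parent=3 cost=9
6. q=(6,2) nearest=2 d=2 new=(6,2) → add node 5 parent=2 cost=6
7. q=(12,5) nearest=3 d=4 new=(12,5) → add node 6 parent=3 cost=12
8. q=(14,8) nearest=6 d=3 new=(14,8) → add node 7 parent=6 cost=15
9. q=(5,0) nearest=5 d=2 new=(5,0) → add node 8 parent=5 cost=8
10. q=(3,1) nearest=2 d=2 new=(3,1) → add node 9 parent=2 cost=6
11. q=(16,6) nearest=7 d=2 new=(16,6) → add node 10 parent=7 cost=17
12. q=(0,2) nearest=0 d=1 new=(0,2) → add node 11 parent=0 cost=1
13. q=(14,2) nearest=6 d=3 new=(14,2) → add node 12 parent=6 cost=15
14. q=(21,3) nearest=10 d=5 new=(20,3) → add node 13 parent=10 cost=21
15. q=(19,8) nearest=10 d=3 new=(19,8) → add node 14 parent=10 cost=20
16. q=(4,7) nearest=4 d=3 new=(4,7) → add node 15 parent=4 cost=12
17. q=(23,4) nearest=13 d=3 new=(23,4) → add node 16 parent=13 cost=24
18. q=(22,5) nearest=16 d=1 new=(22,5) → add node 17 parent=16 cost=25
19. q=(4,7) nearest=15 d=0 → coincident, reject
20. q=(18,10) nearest=14 d=2 new=(18,10) → add node 18 parent=14 cost=22

Path: 0 2 3 6 7 10 13 16 17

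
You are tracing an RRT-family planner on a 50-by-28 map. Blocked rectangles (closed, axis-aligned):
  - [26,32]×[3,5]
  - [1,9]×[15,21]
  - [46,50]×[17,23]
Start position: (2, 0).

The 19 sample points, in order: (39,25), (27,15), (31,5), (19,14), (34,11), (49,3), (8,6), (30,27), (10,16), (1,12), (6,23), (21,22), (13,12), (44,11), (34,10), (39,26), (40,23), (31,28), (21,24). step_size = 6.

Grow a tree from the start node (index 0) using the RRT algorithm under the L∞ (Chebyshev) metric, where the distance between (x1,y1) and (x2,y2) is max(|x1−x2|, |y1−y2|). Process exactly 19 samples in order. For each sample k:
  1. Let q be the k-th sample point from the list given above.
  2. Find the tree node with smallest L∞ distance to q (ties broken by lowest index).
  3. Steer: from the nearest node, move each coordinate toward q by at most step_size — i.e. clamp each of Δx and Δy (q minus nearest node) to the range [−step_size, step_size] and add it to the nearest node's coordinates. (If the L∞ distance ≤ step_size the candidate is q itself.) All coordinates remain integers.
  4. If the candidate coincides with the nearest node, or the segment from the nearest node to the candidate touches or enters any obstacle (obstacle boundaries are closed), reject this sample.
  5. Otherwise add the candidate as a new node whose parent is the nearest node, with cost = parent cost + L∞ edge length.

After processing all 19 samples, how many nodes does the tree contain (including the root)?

1. q=(39,25) nearest=0 d=37 new=(8,6) → add node 1 parent=0 cost=6
2. q=(27,15) nearest=1 d=19 new=(14,12) → add node 2 parent=1 cost=12
3. q=(31,5) nearest=2 d=17 new=(20,6) → add node 3 parent=2 cost=18
4. q=(19,14) nearest=2 d=5 new=(19,14) → add node 4 parent=2 cost=17
5. q=(34,11) nearest=3 d=14 new=(26,11) → add node 5 parent=3 cost=24
6. q=(49,3) nearest=5 d=23 new=(32,5) → blocked by [26,32]×[3,5], reject
7. q=(8,6) nearest=1 d=0 → coincident, reject
8. q=(30,27) nearest=4 d=13 new=(25,20) → add node 6 parent=4 cost=23
9. q=(10,16) nearest=2 d=4 new=(10,16) → add node 7 parent=2 cost=16
10. q=(1,12) nearest=1 d=7 new=(2,12) → add node 8 parent=1 cost=12
11. q=(6,23) nearest=7 d=7 new=(6,22) → blocked by [1,9]×[15,21], reject
12. q=(21,22) nearest=6 d=4 new=(21,22) → add node 9 parent=6 cost=27
13. q=(13,12) nearest=2 d=1 new=(13,12) → add node 10 parent=2 cost=13
14. q=(44,11) nearest=5 d=18 new=(32,11) → add node 11 parent=5 cost=30
15. q=(34,10) nearest=11 d=2 new=(34,10) → add node 12 parent=11 cost=32
16. q=(39,26) nearest=6 d=14 new=(31,26) → add node 13 parent=6 cost=29
17. q=(40,23) nearest=13 d=9 new=(37,23) → add node 14 parent=13 cost=35
18. q=(31,28) nearest=13 d=2 new=(31,28) → add node 15 parent=13 cost=31
19. q=(21,24) nearest=9 d=2 new=(21,24) → add node 16 parent=9 cost=29

Node count: 17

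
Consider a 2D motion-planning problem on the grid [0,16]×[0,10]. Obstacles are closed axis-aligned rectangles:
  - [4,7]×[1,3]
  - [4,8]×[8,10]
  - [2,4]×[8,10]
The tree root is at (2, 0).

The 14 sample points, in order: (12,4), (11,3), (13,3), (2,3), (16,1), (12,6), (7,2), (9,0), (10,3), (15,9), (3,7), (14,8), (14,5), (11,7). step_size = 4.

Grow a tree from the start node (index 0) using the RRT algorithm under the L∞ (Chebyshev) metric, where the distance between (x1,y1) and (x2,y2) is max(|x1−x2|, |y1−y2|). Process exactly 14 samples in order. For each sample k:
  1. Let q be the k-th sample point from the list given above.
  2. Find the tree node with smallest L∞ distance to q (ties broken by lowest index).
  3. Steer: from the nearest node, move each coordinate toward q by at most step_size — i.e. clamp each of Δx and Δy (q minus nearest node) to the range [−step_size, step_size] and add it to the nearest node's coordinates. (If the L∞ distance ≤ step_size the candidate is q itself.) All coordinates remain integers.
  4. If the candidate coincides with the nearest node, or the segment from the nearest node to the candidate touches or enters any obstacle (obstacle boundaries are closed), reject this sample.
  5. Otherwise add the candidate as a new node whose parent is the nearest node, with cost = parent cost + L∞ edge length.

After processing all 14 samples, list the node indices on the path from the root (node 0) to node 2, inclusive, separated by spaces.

1. q=(12,4) nearest=0 d=10 new=(6,4) → blocked by [4,7]×[1,3], reject
2. q=(11,3) nearest=0 d=9 new=(6,3) → blocked by [4,7]×[1,3], reject
3. q=(13,3) nearest=0 d=11 new=(6,3) → blocked by [4,7]×[1,3], reject
4. q=(2,3) nearest=0 d=3 new=(2,3) → add node 1 parent=0 cost=3
5. q=(16,1) nearest=0 d=14 new=(6,1) → blocked by [4,7]×[1,3], reject
6. q=(12,6) nearest=0 d=10 new=(6,4) → blocked by [4,7]×[1,3], reject
7. q=(7,2) nearest=0 d=5 new=(6,2) → blocked by [4,7]×[1,3], reject
8. q=(9,0) nearest=0 d=7 new=(6,0) → add node 2 parent=0 cost=4
9. q=(10,3) nearest=2 d=4 new=(10,3) → add node 3 parent=2 cost=8
10. q=(15,9) nearest=3 d=6 new=(14,7) → add node 4 parent=3 cost=12
11. q=(3,7) nearest=1 d=4 new=(3,7) → add node 5 parent=1 cost=7
12. q=(14,8) nearest=4 d=1 new=(14,8) → add node 6 parent=4 cost=13
13. q=(14,5) nearest=4 d=2 new=(14,5) → add node 7 parent=4 cost=14
14. q=(11,7) nearest=4 d=3 new=(11,7) → add node 8 parent=4 cost=15

Path: 0 2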